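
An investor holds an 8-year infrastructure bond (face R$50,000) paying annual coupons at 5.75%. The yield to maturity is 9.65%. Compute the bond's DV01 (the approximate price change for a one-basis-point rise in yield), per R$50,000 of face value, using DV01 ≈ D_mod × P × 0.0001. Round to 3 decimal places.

Periodic yield y = 0.0965.
  t   CF        PV=CF/(1+0.0965)^t    t·PV
  1     2,875.00     2,621.9790     2,621.9790
  2     2,875.00     2,391.2257     4,782.4515
  3     2,875.00     2,180.7804     6,542.3413
  4     2,875.00     1,988.8558     7,955.4234
  5     2,875.00     1,813.8220     9,069.1101
  6     2,875.00     1,654.1924     9,925.1547
  7     2,875.00     1,508.6114    10,560.2801
  8    52,875.00    25,303.5405   202,428.3239
  Σ                 39,463.0074   253,885.0639
P = 39,463.0074; D_Mac = 6.43350 yrs; D_mod = 5.86730 yrs.
DV01 ≈ 5.86730 × 39,463.0074 × 0.0001 = 23.154133.

R$23.154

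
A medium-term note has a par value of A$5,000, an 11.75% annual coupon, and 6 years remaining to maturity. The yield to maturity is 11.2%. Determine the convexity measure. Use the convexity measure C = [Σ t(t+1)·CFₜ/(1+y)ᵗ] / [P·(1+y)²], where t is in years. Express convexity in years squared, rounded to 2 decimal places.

With y = 0.112:
  t   CF        PV=CF/(1+0.112)^t    t·PV        t(t+1)·PV
  1       587.50       528.3273       528.3273       1,056.6547
  2       587.50       475.1145       950.2290       2,850.6871
  3       587.50       427.2613     1,281.7838       5,127.1350
  4       587.50       384.2277     1,536.9110       7,684.5549
  5       587.50       345.5285     1,727.6427      10,365.8564
  6     5,587.50     2,955.2132    17,731.2790     124,118.9529
  Σ                  5,115.6726    23,756.1728     151,203.8410
P = 5,115.6726.
Convexity = Σ t(t+1)·PV / [P·(1+y)²] = 151,203.8410 / (5,115.6726 × 1.236544) = 23.90290.

23.90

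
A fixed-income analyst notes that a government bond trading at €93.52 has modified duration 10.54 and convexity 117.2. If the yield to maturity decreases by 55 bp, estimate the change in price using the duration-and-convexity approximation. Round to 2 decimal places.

Duration effect: -D_mod·Δy = -10.54 × (-0.0055) = +0.057970
Convexity effect: ½·C·(Δy)² = 0.5 × 117.2 × (-0.0055)² = +0.00177265
ΔP/P ≈ +0.057970 + 0.00177265 = +0.05974265
ΔP ≈ 93.52 × (+0.05974265) = +5.587132628.

+€5.59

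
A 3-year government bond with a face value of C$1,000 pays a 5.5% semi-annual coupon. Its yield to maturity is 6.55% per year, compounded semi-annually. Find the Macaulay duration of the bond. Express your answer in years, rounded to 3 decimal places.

2.803 years

Periodic yield y = 0.03275. Discount each cash flow and weight by its period:
  t   CF        PV=CF/(1+0.03275)^t    t·PV
  1        27.50        26.6279        26.6279
  2        27.50        25.7835        51.5670
  3        27.50        24.9659        74.8977
  4        27.50        24.1742        96.6967
  5        27.50        23.4076       117.0379
  6     1,027.50       846.8580     5,081.1482
  Σ                    971.8172     5,447.9755
Price P = Σ PV = 971.8172.
Macaulay duration = Σ(t·PV) / P = 5,447.9755 / 971.8172 = 5.60597 half-year periods.
In years: 5.60597 / 2 = 2.80298 years.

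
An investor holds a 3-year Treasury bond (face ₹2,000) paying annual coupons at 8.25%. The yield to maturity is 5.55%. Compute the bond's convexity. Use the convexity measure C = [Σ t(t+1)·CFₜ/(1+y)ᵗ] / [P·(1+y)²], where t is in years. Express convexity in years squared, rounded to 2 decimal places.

9.75

With y = 0.0555:
  t   CF        PV=CF/(1+0.0555)^t    t·PV        t(t+1)·PV
  1       165.00       156.3240       156.3240         312.6480
  2       165.00       148.1042       296.2085         888.6254
  3     2,165.00     1,841.1246     5,523.3739      22,093.4956
  Σ                  2,145.5529     5,975.9064      23,294.7690
P = 2,145.5529.
Convexity = Σ t(t+1)·PV / [P·(1+y)²] = 23,294.7690 / (2,145.5529 × 1.114080) = 9.74547.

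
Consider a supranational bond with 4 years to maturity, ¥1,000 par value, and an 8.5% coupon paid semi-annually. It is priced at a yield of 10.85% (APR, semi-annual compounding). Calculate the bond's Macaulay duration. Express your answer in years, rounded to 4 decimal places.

Periodic yield y = 0.05425. Discount each cash flow and weight by its period:
  t   CF        PV=CF/(1+0.05425)^t    t·PV
  1        42.50        40.3130        40.3130
  2        42.50        38.2386        76.4772
  3        42.50        36.2709       108.8126
  4        42.50        34.4044       137.6178
  5        42.50        32.6340       163.1702
  6        42.50        30.9547       185.7285
  7        42.50        29.3619       205.5331
  8     1,042.50       683.1675     5,465.3399
  Σ                    925.3451     6,382.9922
Price P = Σ PV = 925.3451.
Macaulay duration = Σ(t·PV) / P = 6,382.9922 / 925.3451 = 6.89796 half-year periods.
In years: 6.89796 / 2 = 3.44898 years.

3.4490 years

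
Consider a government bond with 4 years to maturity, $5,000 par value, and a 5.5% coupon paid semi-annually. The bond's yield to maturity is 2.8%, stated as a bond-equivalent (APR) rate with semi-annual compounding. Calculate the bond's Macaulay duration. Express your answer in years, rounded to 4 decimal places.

Periodic yield y = 0.014. Discount each cash flow and weight by its period:
  t   CF        PV=CF/(1+0.014)^t    t·PV
  1       137.50       135.6016       135.6016
  2       137.50       133.7294       267.4587
  3       137.50       131.8830       395.6490
  4       137.50       130.0621       520.2485
  5       137.50       128.2664       641.3320
  6       137.50       126.4955       758.9728
  7       137.50       124.7490       873.2429
  8     5,137.50     4,596.7215    36,773.7722
  Σ                  5,507.5085    40,366.2778
Price P = Σ PV = 5,507.5085.
Macaulay duration = Σ(t·PV) / P = 40,366.2778 / 5,507.5085 = 7.32932 half-year periods.
In years: 7.32932 / 2 = 3.66466 years.

3.6647 years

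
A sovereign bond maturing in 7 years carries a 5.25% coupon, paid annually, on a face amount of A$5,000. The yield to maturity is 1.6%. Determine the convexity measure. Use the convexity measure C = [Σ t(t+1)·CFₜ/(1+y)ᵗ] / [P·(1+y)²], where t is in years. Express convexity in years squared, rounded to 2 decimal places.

45.47

With y = 0.016:
  t   CF        PV=CF/(1+0.016)^t    t·PV        t(t+1)·PV
  1       262.50       258.3661       258.3661         516.7323
  2       262.50       254.2974       508.5948       1,525.7843
  3       262.50       250.2927       750.8781       3,003.5124
  4       262.50       246.3511       985.4043       4,927.0217
  5       262.50       242.4715     1,212.3577       7,274.1462
  6       262.50       238.6531     1,431.9185      10,023.4297
  7     5,262.50     4,709.0809    32,963.5664     263,708.5314
  Σ                  6,199.5129    38,111.0860     290,979.1580
P = 6,199.5129.
Convexity = Σ t(t+1)·PV / [P·(1+y)²] = 290,979.1580 / (6,199.5129 × 1.032256) = 45.46916.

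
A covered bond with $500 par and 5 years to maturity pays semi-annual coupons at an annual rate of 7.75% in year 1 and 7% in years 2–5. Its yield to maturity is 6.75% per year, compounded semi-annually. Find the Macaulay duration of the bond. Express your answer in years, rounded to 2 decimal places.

Periodic yield y = 0.03375. Discount each cash flow and weight by its period:
  t   CF        PV=CF/(1+0.03375)^t    t·PV
  1       19.375        18.7424        18.7424
  2       19.375        18.1305        36.2611
  3       17.500        15.8413        47.5240
  4       17.500        15.3241        61.2965
  5       17.500        14.8238        74.1192
  6       17.500        14.3399        86.0392
  7       17.500        13.8717        97.1018
  8       17.500        13.4188       107.3504
  9       17.500        12.9807       116.8264
  10     517.500       371.3258     3,713.2580
  Σ                    508.7991     4,358.5190
Price P = Σ PV = 508.7991.
Macaulay duration = Σ(t·PV) / P = 4,358.5190 / 508.7991 = 8.56629 half-year periods.
In years: 8.56629 / 2 = 4.28314 years.

4.28 years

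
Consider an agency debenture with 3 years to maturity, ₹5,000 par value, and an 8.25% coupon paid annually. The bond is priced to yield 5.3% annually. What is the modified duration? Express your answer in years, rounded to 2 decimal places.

Periodic yield y = 0.053. First find Macaulay duration:
  t   CF        PV=CF/(1+0.053)^t    t·PV
  1       412.50       391.7379       391.7379
  2       412.50       372.0208       744.0416
  3     5,412.50     4,635.6730    13,907.0191
  Σ                  5,399.4317    15,042.7986
P = 5,399.4317; Macaulay duration = 15,042.7986 / 5,399.4317 = 2.78600 years.
Modified duration = D_Mac / (1 + y) = 2.78600 / 1.053 = 2.64577 years.

2.65 years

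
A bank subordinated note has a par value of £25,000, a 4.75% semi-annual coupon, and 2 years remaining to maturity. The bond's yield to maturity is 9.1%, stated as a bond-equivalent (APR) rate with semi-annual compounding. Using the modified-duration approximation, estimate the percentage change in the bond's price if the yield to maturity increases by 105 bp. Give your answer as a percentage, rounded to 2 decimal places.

-1.94%

Periodic yield y = 0.0455. Modified duration first:
  t   CF        PV=CF/(1+0.0455)^t    t·PV
  1       593.75       567.9101       567.9101
  2       593.75       543.1947     1,086.3895
  3       593.75       519.5550     1,558.6649
  4    25,593.75    21,420.9030    85,683.6120
  Σ                 23,051.5628    88,896.5765
P = 23,051.5628; D_Mac = 3.85642 half-year periods = 1.92821 yrs; D_mod = 1.92821/(1+0.0455) = 1.84430 yrs.
ΔP/P ≈ -D_mod · Δy = -1.84430 × (+0.0105) = -0.019365 = -1.9365%.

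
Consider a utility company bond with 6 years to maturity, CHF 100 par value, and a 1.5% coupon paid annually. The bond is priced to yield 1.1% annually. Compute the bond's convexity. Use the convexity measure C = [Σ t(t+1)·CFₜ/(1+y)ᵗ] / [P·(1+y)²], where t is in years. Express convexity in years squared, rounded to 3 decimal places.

39.137

With y = 0.011:
  t   CF        PV=CF/(1+0.011)^t    t·PV        t(t+1)·PV
  1         1.50         1.4837         1.4837           2.9674
  2         1.50         1.4675         2.9351           8.8052
  3         1.50         1.4516         4.3547          17.4188
  4         1.50         1.4358         5.7431          28.7155
  5         1.50         1.4202         7.1008          42.6046
  6       101.50        95.0515       570.3092       3,992.1642
  Σ                    102.3102       591.9265       4,092.6758
P = 102.3102.
Convexity = Σ t(t+1)·PV / [P·(1+y)²] = 4,092.6758 / (102.3102 × 1.022121) = 39.13685.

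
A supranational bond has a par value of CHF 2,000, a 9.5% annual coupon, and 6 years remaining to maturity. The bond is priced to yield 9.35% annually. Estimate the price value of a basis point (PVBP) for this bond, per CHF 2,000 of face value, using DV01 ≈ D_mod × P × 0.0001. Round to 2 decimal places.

Periodic yield y = 0.0935.
  t   CF        PV=CF/(1+0.0935)^t    t·PV
  1       190.00       173.7540       173.7540
  2       190.00       158.8971       317.7942
  3       190.00       145.3106       435.9317
  4       190.00       132.8858       531.5430
  5       190.00       121.5233       607.6167
  6     2,190.00     1,280.9477     7,685.6861
  Σ                  2,013.3185     9,752.3258
P = 2,013.3185; D_Mac = 4.84391 yrs; D_mod = 4.42973 yrs.
DV01 ≈ 4.42973 × 2,013.3185 × 0.0001 = 0.891845.

CHF 0.89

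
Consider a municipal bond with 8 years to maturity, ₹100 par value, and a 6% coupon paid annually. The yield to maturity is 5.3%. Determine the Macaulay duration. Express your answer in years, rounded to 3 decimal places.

Periodic yield y = 0.053. Discount each cash flow and weight by its year:
  t   CF        PV=CF/(1+0.053)^t    t·PV
  1         6.00         5.6980         5.6980
  2         6.00         5.4112        10.8224
  3         6.00         5.1389        15.4166
  4         6.00         4.8802        19.5208
  5         6.00         4.6346        23.1728
  6         6.00         4.4013        26.4078
  7         6.00         4.1798        29.2584
  8       106.00        70.1260       561.0078
  Σ                    104.4699       691.3046
Price P = Σ PV = 104.4699.
Macaulay duration = Σ(t·PV) / P = 691.3046 / 104.4699 = 6.61726 years.

6.617 years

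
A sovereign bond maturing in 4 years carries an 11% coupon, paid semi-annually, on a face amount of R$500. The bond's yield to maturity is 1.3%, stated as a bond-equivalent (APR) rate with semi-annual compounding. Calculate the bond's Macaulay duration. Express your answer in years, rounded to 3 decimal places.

3.452 years

Periodic yield y = 0.0065. Discount each cash flow and weight by its period:
  t   CF        PV=CF/(1+0.0065)^t    t·PV
  1        27.50        27.3224        27.3224
  2        27.50        27.1460        54.2919
  3        27.50        26.9706        80.9119
  4        27.50        26.7965       107.1859
  5        27.50        26.6234       133.1171
  6        27.50        26.4515       158.7089
  7        27.50        26.2807       183.9646
  8       527.50       500.8552     4,006.8420
  Σ                    688.4463     4,752.3447
Price P = Σ PV = 688.4463.
Macaulay duration = Σ(t·PV) / P = 4,752.3447 / 688.4463 = 6.90300 half-year periods.
In years: 6.90300 / 2 = 3.45150 years.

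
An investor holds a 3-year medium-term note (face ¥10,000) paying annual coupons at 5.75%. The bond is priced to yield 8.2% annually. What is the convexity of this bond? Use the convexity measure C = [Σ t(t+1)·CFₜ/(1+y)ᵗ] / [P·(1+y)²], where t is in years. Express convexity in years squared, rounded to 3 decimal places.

With y = 0.082:
  t   CF        PV=CF/(1+0.082)^t    t·PV        t(t+1)·PV
  1       575.00       531.4233       531.4233       1,062.8466
  2       575.00       491.1491       982.2981       2,946.8944
  3    10,575.00     8,348.3105    25,044.9315     100,179.7261
  Σ                  9,370.8829    26,558.6529     104,189.4670
P = 9,370.8829.
Convexity = Σ t(t+1)·PV / [P·(1+y)²] = 104,189.4670 / (9,370.8829 × 1.170724) = 9.49705.

9.497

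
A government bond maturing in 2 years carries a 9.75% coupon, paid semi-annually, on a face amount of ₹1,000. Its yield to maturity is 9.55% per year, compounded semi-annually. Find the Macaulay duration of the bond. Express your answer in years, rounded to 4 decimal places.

Periodic yield y = 0.04775. Discount each cash flow and weight by its period:
  t   CF        PV=CF/(1+0.04775)^t    t·PV
  1        48.75        46.5283        46.5283
  2        48.75        44.4078        88.8156
  3        48.75        42.3840       127.1519
  4     1,048.75       870.2445     3,480.9781
  Σ                  1,003.5646     3,743.4739
Price P = Σ PV = 1,003.5646.
Macaulay duration = Σ(t·PV) / P = 3,743.4739 / 1,003.5646 = 3.73018 half-year periods.
In years: 3.73018 / 2 = 1.86509 years.

1.8651 years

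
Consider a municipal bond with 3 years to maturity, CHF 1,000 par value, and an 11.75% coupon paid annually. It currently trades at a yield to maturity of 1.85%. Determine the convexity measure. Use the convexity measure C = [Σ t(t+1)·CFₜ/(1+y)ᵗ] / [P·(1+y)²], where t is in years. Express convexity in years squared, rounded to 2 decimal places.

10.19

With y = 0.0185:
  t   CF        PV=CF/(1+0.0185)^t    t·PV        t(t+1)·PV
  1       117.50       115.3657       115.3657         230.7315
  2       117.50       113.2702       226.5405         679.6214
  3     1,117.50     1,057.7047     3,173.1141      12,692.4563
  Σ                  1,286.3407     3,515.0203      13,602.8092
P = 1,286.3407.
Convexity = Σ t(t+1)·PV / [P·(1+y)²] = 13,602.8092 / (1,286.3407 × 1.037342) = 10.19414.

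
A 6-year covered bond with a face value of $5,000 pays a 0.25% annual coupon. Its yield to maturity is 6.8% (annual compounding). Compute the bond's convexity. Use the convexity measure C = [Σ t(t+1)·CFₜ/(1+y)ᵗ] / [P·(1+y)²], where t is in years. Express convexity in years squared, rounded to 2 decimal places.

With y = 0.068:
  t   CF        PV=CF/(1+0.068)^t    t·PV        t(t+1)·PV
  1        12.50        11.7041        11.7041          23.4082
  2        12.50        10.9589        21.9178          65.7535
  3        12.50        10.2612        30.7835         123.1339
  4        12.50         9.6078        38.4313         192.1565
  5        12.50         8.9961        44.9804         269.8827
  6     5,012.50     3,377.7451    20,266.4705     141,865.2932
  Σ                  3,429.2732    20,414.2876     142,539.6279
P = 3,429.2732.
Convexity = Σ t(t+1)·PV / [P·(1+y)²] = 142,539.6279 / (3,429.2732 × 1.140624) = 36.44106.

36.44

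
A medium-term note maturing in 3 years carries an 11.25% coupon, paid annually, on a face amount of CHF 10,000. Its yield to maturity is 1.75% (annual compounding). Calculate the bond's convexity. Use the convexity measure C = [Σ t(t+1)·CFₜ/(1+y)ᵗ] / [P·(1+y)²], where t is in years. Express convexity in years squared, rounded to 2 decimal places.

10.26

With y = 0.0175:
  t   CF        PV=CF/(1+0.0175)^t    t·PV        t(t+1)·PV
  1     1,125.00     1,105.6511     1,105.6511       2,211.3022
  2     1,125.00     1,086.6350     2,173.2700       6,519.8100
  3    11,125.00    10,560.7987    31,682.3962     126,729.5848
  Σ                 12,753.0848    34,961.3173     135,460.6970
P = 12,753.0848.
Convexity = Σ t(t+1)·PV / [P·(1+y)²] = 135,460.6970 / (12,753.0848 × 1.035306) = 10.25957.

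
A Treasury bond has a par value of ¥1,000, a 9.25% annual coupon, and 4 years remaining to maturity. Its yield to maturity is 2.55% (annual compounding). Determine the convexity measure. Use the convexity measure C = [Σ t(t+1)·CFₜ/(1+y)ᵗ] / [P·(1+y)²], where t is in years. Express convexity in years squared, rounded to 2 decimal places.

16.33

With y = 0.0255:
  t   CF        PV=CF/(1+0.0255)^t    t·PV        t(t+1)·PV
  1        92.50        90.1999        90.1999         180.3998
  2        92.50        87.9570       175.9140         527.7420
  3        92.50        85.7699       257.3096       1,029.2384
  4     1,092.50       987.8222     3,951.2888      19,756.4442
  Σ                  1,251.7490     4,474.7123      21,493.8244
P = 1,251.7490.
Convexity = Σ t(t+1)·PV / [P·(1+y)²] = 21,493.8244 / (1,251.7490 × 1.051650) = 16.32770.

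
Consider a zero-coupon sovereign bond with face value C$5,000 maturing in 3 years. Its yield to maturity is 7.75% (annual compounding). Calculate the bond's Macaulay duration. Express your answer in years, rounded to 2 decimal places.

3.00 years

A zero-coupon bond has a single cash flow at maturity, so its Macaulay duration equals its maturity: 3 years.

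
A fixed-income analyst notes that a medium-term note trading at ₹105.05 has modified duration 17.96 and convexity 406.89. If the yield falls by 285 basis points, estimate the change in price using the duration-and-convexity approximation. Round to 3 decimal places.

+₹71.130

Duration effect: -D_mod·Δy = -17.96 × (-0.0285) = +0.511860
Convexity effect: ½·C·(Δy)² = 0.5 × 406.89 × (-0.0285)² = +0.16524820125
ΔP/P ≈ +0.511860 + 0.16524820125 = +0.67710820125
ΔP ≈ 105.05 × (+0.67710820125) = +71.1302165413125.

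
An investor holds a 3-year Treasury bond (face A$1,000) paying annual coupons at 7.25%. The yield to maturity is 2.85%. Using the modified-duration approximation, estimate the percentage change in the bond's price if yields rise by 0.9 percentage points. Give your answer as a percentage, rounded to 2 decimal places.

-2.46%

Periodic yield y = 0.0285. Modified duration first:
  t   CF        PV=CF/(1+0.0285)^t    t·PV
  1        72.50        70.4910        70.4910
  2        72.50        68.5377       137.0754
  3     1,072.50       985.7900     2,957.3700
  Σ                  1,124.8187     3,164.9364
P = 1,124.8187; D_Mac = 2.81373 yrs; D_mod = 2.81373/(1+0.0285) = 2.73576 yrs.
ΔP/P ≈ -D_mod · Δy = -2.73576 × (+0.009) = -0.024622 = -2.4622%.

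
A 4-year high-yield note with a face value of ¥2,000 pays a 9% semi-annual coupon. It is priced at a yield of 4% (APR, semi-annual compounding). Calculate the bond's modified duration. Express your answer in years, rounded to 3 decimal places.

3.429 years

Periodic yield y = 0.02. First find Macaulay duration:
  t   CF        PV=CF/(1+0.02)^t    t·PV
  1        90.00        88.2353        88.2353
  2        90.00        86.5052       173.0104
  3        90.00        84.8090       254.4270
  4        90.00        83.1461       332.5844
  5        90.00        81.5158       407.5789
  6        90.00        79.9174       479.5045
  7        90.00        78.3504       548.4529
  8     2,090.00     1,783.7949    14,270.3590
  Σ                  2,366.2741    16,554.1524
P = 2,366.2741; Macaulay duration = 16,554.1524 / 2,366.2741 = 6.99587 half-year periods = 3.49794 years.
Modified duration = D_Mac / (1 + y) = 3.49794 / 1.02 = 3.42935 years.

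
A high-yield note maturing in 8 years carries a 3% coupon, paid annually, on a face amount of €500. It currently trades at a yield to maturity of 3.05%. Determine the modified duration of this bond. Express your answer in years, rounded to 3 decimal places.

Periodic yield y = 0.0305. First find Macaulay duration:
  t   CF        PV=CF/(1+0.0305)^t    t·PV
  1        15.00        14.5560        14.5560
  2        15.00        14.1252        28.2504
  3        15.00        13.7072        41.1215
  4        15.00        13.3015        53.2058
  5        15.00        12.9078        64.5389
  6        15.00        12.5257        75.1544
  7        15.00        12.1550        85.0851
  8       515.00       404.9704     3,239.7630
  Σ                    498.2488     3,601.6752
P = 498.2488; Macaulay duration = 3,601.6752 / 498.2488 = 7.22867 years.
Modified duration = D_Mac / (1 + y) = 7.22867 / 1.0305 = 7.01472 years.

7.015 years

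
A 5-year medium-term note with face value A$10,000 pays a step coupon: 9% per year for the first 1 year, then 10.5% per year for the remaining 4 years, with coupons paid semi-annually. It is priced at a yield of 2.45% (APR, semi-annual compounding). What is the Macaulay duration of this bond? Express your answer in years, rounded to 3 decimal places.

Periodic yield y = 0.01225. Discount each cash flow and weight by its period:
  t   CF        PV=CF/(1+0.01225)^t    t·PV
  1       450.00       444.5542       444.5542
  2       450.00       439.1743       878.3487
  3       525.00       506.1695     1,518.5084
  4       525.00       500.0439     2,000.1757
  5       525.00       493.9925     2,469.9626
  6       525.00       488.0143     2,928.0861
  7       525.00       482.1085     3,374.7596
  8       525.00       476.2742     3,810.1933
  9       525.00       470.5104     4,234.5937
  10   10,525.00     9,318.4622    93,184.6225
  Σ                 13,619.3041   114,843.8048
Price P = Σ PV = 13,619.3041.
Macaulay duration = Σ(t·PV) / P = 114,843.8048 / 13,619.3041 = 8.43243 half-year periods.
In years: 8.43243 / 2 = 4.21621 years.

4.216 years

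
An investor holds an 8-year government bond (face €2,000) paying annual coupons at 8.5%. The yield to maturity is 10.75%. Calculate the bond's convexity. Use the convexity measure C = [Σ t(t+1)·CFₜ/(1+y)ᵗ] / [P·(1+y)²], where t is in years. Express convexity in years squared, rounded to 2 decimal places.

With y = 0.1075:
  t   CF        PV=CF/(1+0.1075)^t    t·PV        t(t+1)·PV
  1       170.00       153.4989       153.4989         306.9977
  2       170.00       138.5994       277.1989         831.5966
  3       170.00       125.1462       375.4386       1,501.7546
  4       170.00       112.9988       451.9954       2,259.9768
  5       170.00       102.0306       510.1528       3,060.9166
  6       170.00        92.1269       552.7615       3,869.3303
  7       170.00        83.1846       582.2920       4,658.3359
  8     2,170.00       958.7599     7,670.0791      69,030.7117
  Σ                  1,766.3453    10,573.4170      85,519.6203
P = 1,766.3453.
Convexity = Σ t(t+1)·PV / [P·(1+y)²] = 85,519.6203 / (1,766.3453 × 1.226556) = 39.47323.

39.47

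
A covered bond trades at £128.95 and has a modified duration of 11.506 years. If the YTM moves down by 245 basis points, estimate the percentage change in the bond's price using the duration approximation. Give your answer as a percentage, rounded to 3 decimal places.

Duration approximation: ΔP/P ≈ -D_mod · Δy = -11.506 × (-0.0245) = +0.281897.
As a percentage: +28.1897%.

+28.190%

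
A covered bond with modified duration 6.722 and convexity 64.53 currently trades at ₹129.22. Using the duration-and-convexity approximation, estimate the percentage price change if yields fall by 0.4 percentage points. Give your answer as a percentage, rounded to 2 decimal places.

+2.74%

Duration effect: -D_mod·Δy = -6.722 × (-0.004) = +0.026888
Convexity effect: ½·C·(Δy)² = 0.5 × 64.53 × (-0.004)² = +0.00051624
ΔP/P ≈ +0.026888 + 0.00051624 = +0.02740424
= +2.740424%.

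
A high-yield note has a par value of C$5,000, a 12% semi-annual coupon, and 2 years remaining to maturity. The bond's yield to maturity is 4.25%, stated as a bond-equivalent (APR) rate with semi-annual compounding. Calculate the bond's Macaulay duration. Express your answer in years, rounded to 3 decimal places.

Periodic yield y = 0.02125. Discount each cash flow and weight by its period:
  t   CF        PV=CF/(1+0.02125)^t    t·PV
  1       300.00       293.7576       293.7576
  2       300.00       287.6452       575.2904
  3       300.00       281.6599       844.9797
  4     5,300.00     4,872.4522    19,489.8090
  Σ                  5,735.5150    21,203.8368
Price P = Σ PV = 5,735.5150.
Macaulay duration = Σ(t·PV) / P = 21,203.8368 / 5,735.5150 = 3.69694 half-year periods.
In years: 3.69694 / 2 = 1.84847 years.

1.848 years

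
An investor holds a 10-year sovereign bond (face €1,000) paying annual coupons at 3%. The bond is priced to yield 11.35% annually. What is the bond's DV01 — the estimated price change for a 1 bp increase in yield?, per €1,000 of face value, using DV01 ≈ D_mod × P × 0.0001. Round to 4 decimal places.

€0.3789

Periodic yield y = 0.1135.
  t   CF        PV=CF/(1+0.1135)^t    t·PV
  1        30.00        26.9421        26.9421
  2        30.00        24.1958        48.3917
  3        30.00        21.7295        65.1886
  4        30.00        19.5146        78.0585
  5        30.00        17.5255        87.6274
  6        30.00        15.7391        94.4346
  7        30.00        14.1348        98.9436
  8        30.00        12.6940       101.5522
  9        30.00        11.4001       102.6010
  10    1,030.00       351.5078     3,515.0784
  Σ                    515.3835     4,218.8182
P = 515.3835; D_Mac = 8.18578 yrs; D_mod = 7.35140 yrs.
DV01 ≈ 7.35140 × 515.3835 × 0.0001 = 0.378879.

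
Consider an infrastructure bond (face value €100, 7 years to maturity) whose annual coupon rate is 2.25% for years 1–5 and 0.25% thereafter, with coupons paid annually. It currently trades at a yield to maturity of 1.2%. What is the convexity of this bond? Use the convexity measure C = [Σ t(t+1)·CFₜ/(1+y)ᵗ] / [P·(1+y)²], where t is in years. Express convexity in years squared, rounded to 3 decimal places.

50.322

With y = 0.012:
  t   CF        PV=CF/(1+0.012)^t    t·PV        t(t+1)·PV
  1         2.25         2.2233         2.2233           4.4466
  2         2.25         2.1970         4.3939          13.1817
  3         2.25         2.1709         6.5127          26.0509
  4         2.25         2.1452         8.5807          42.9033
  5         2.25         2.1197        10.5986          63.5918
  6         0.25         0.2327         1.3964           9.7748
  7       100.25        92.2191       645.5336       5,164.2686
  Σ                    103.3079       679.2392       5,324.2177
P = 103.3079.
Convexity = Σ t(t+1)·PV / [P·(1+y)²] = 5,324.2177 / (103.3079 × 1.024144) = 50.32239.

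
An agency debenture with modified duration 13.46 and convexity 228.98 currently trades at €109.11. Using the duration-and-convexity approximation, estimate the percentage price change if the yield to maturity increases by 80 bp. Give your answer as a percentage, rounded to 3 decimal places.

Duration effect: -D_mod·Δy = -13.46 × (+0.008) = -0.107680
Convexity effect: ½·C·(Δy)² = 0.5 × 228.98 × (0.008)² = +0.00732736
ΔP/P ≈ -0.107680 + 0.00732736 = -0.10035264
= -10.035264%.

-10.035%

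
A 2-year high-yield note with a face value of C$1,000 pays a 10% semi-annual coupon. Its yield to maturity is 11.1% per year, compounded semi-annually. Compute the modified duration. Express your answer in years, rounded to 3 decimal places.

1.762 years

Periodic yield y = 0.0555. First find Macaulay duration:
  t   CF        PV=CF/(1+0.0555)^t    t·PV
  1        50.00        47.3709        47.3709
  2        50.00        44.8801        89.7601
  3        50.00        42.5202       127.5606
  4     1,050.00       845.9727     3,383.8908
  Σ                    980.7439     3,648.5825
P = 980.7439; Macaulay duration = 3,648.5825 / 980.7439 = 3.72022 half-year periods = 1.86011 years.
Modified duration = D_Mac / (1 + y) = 1.86011 / 1.0555 = 1.76230 years.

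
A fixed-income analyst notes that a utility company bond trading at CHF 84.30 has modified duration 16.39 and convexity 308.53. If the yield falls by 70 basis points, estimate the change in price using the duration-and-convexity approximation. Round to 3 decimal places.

+CHF 10.309

Duration effect: -D_mod·Δy = -16.39 × (-0.007) = +0.114730
Convexity effect: ½·C·(Δy)² = 0.5 × 308.53 × (-0.007)² = +0.007558985
ΔP/P ≈ +0.114730 + 0.007558985 = +0.122288985
ΔP ≈ 84.30 × (+0.122288985) = +10.3089614355.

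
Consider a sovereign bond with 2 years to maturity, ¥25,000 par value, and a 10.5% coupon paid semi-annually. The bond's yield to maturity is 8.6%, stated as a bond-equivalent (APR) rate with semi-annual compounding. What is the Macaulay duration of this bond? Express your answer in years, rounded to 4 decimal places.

1.8580 years

Periodic yield y = 0.043. Discount each cash flow and weight by its period:
  t   CF        PV=CF/(1+0.043)^t    t·PV
  1     1,312.50     1,258.3893     1,258.3893
  2     1,312.50     1,206.5094     2,413.0187
  3     1,312.50     1,156.7683     3,470.3050
  4    26,312.50    22,234.3726    88,937.4905
  Σ                 25,856.0396    96,079.2034
Price P = Σ PV = 25,856.0396.
Macaulay duration = Σ(t·PV) / P = 96,079.2034 / 25,856.0396 = 3.71593 half-year periods.
In years: 3.71593 / 2 = 1.85796 years.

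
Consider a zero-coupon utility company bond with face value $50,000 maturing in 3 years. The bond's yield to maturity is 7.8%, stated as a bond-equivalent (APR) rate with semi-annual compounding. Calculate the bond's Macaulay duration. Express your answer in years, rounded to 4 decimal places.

3.0000 years

A zero-coupon bond has a single cash flow at maturity, so its Macaulay duration equals its maturity: 3 years.
(Equivalently: 6 semi-annual periods ÷ 2 = 3 years.)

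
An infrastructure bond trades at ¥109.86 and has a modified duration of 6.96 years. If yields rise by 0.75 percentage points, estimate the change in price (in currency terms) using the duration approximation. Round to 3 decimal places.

Duration approximation: ΔP/P ≈ -D_mod · Δy = -6.96 × (+0.0075) = -0.052200.
ΔP ≈ 109.86 × (-0.052200) = -5.734692.

-¥5.735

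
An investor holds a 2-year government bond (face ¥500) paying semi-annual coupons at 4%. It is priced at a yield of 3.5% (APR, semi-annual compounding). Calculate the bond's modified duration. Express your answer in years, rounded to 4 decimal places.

1.9089 years

Periodic yield y = 0.0175. First find Macaulay duration:
  t   CF        PV=CF/(1+0.0175)^t    t·PV
  1        10.00         9.8280         9.8280
  2        10.00         9.6590        19.3180
  3        10.00         9.4929        28.4786
  4       510.00       475.8088     1,903.2354
  Σ                    504.7887     1,960.8599
P = 504.7887; Macaulay duration = 1,960.8599 / 504.7887 = 3.88452 half-year periods = 1.94226 years.
Modified duration = D_Mac / (1 + y) = 1.94226 / 1.0175 = 1.90885 years.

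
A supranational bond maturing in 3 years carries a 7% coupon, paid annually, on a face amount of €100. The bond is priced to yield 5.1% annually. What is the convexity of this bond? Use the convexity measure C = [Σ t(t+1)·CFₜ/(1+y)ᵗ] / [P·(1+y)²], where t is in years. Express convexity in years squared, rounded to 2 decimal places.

9.96

With y = 0.051:
  t   CF        PV=CF/(1+0.051)^t    t·PV        t(t+1)·PV
  1         7.00         6.6603         6.6603          13.3206
  2         7.00         6.3371        12.6743          38.0228
  3       107.00        92.1670       276.5011       1,106.0045
  Σ                    105.1645       295.8357       1,157.3479
P = 105.1645.
Convexity = Σ t(t+1)·PV / [P·(1+y)²] = 1,157.3479 / (105.1645 × 1.104601) = 9.96298.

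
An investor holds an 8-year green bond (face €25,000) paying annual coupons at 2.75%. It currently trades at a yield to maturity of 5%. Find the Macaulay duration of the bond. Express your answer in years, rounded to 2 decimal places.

7.22 years

Periodic yield y = 0.05. Discount each cash flow and weight by its year:
  t   CF        PV=CF/(1+0.05)^t    t·PV
  1       687.50       654.7619       654.7619
  2       687.50       623.5828     1,247.1655
  3       687.50       593.8883     1,781.6650
  4       687.50       565.6080     2,262.4318
  5       687.50       538.6742     2,693.3712
  6       687.50       513.0231     3,078.1385
  7       687.50       488.5934     3,420.1539
  8    25,687.50    17,386.3111   139,090.4889
  Σ                 21,364.4428   154,228.1768
Price P = Σ PV = 21,364.4428.
Macaulay duration = Σ(t·PV) / P = 154,228.1768 / 21,364.4428 = 7.21892 years.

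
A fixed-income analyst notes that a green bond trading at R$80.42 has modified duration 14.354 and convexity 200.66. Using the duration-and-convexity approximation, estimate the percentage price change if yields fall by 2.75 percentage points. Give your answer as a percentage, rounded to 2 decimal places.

Duration effect: -D_mod·Δy = -14.354 × (-0.0275) = +0.394735
Convexity effect: ½·C·(Δy)² = 0.5 × 200.66 × (-0.0275)² = +0.0758745625
ΔP/P ≈ +0.394735 + 0.0758745625 = +0.4706095625
= +47.06095625%.

+47.06%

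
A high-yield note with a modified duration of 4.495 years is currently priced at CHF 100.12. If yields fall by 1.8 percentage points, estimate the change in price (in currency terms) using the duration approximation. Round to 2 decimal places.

+CHF 8.10

Duration approximation: ΔP/P ≈ -D_mod · Δy = -4.495 × (-0.018) = +0.080910.
ΔP ≈ 100.12 × (+0.080910) = +8.1007092.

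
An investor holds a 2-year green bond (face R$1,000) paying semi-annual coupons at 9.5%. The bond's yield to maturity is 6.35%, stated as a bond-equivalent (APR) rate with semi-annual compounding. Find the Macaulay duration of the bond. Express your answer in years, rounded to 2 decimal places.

Periodic yield y = 0.03175. Discount each cash flow and weight by its period:
  t   CF        PV=CF/(1+0.03175)^t    t·PV
  1        47.50        46.0383        46.0383
  2        47.50        44.6216        89.2431
  3        47.50        43.2484       129.7452
  4     1,047.50       924.3919     3,697.5675
  Σ                  1,058.3001     3,962.5941
Price P = Σ PV = 1,058.3001.
Macaulay duration = Σ(t·PV) / P = 3,962.5941 / 1,058.3001 = 3.74430 half-year periods.
In years: 3.74430 / 2 = 1.87215 years.

1.87 years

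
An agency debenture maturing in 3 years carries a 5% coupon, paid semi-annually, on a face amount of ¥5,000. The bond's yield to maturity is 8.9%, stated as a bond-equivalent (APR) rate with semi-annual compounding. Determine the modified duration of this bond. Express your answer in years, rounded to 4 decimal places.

Periodic yield y = 0.0445. First find Macaulay duration:
  t   CF        PV=CF/(1+0.0445)^t    t·PV
  1       125.00       119.6745       119.6745
  2       125.00       114.5759       229.1517
  3       125.00       109.6945       329.0834
  4       125.00       105.0210       420.0841
  5       125.00       100.5467       502.7335
  6     5,125.00     3,946.7826    23,680.6955
  Σ                  4,496.2951    25,281.4227
P = 4,496.2951; Macaulay duration = 25,281.4227 / 4,496.2951 = 5.62272 half-year periods = 2.81136 years.
Modified duration = D_Mac / (1 + y) = 2.81136 / 1.0445 = 2.69159 years.

2.6916 years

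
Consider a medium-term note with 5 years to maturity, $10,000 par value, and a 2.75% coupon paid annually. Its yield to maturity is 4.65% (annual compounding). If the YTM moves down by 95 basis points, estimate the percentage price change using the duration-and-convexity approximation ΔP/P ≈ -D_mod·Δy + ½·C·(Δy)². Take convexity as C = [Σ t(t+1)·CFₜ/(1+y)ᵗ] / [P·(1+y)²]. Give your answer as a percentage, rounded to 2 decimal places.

With y = 0.0465:
  t   CF        PV=CF/(1+0.0465)^t    t·PV        t(t+1)·PV
  1       275.00       262.7807       262.7807         525.5614
  2       275.00       251.1043       502.2087       1,506.6261
  3       275.00       239.9468       719.8405       2,879.3618
  4       275.00       229.2851       917.1403       4,585.7013
  5    10,275.00     8,186.2625    40,931.3126     245,587.8753
  Σ                  9,169.3794    43,333.2827     255,085.1259
P = 9,169.3794; D_Mac = 4.72587 yrs; D_mod = 4.51588 yrs; C = 25.40193.
Duration effect: -4.51588 × (-0.0095) = +0.042901
Convexity effect: 0.5 × 25.40193 × (-0.0095)² = +0.0011463
ΔP/P ≈ +0.042901 + 0.0011463 = +0.044047 = +4.4047%.

+4.40%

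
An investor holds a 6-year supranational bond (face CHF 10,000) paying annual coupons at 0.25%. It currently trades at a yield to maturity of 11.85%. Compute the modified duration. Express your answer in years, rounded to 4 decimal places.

5.3143 years

Periodic yield y = 0.1185. First find Macaulay duration:
  t   CF        PV=CF/(1+0.1185)^t    t·PV
  1        25.00        22.3514        22.3514
  2        25.00        19.9833        39.9667
  3        25.00        17.8662        53.5986
  4        25.00        15.9734        63.8934
  5        25.00        14.2810        71.4052
  6    10,025.00     5,119.9822    30,719.8932
  Σ                  5,210.4375    30,971.1084
P = 5,210.4375; Macaulay duration = 30,971.1084 / 5,210.4375 = 5.94405 years.
Modified duration = D_Mac / (1 + y) = 5.94405 / 1.1185 = 5.31431 years.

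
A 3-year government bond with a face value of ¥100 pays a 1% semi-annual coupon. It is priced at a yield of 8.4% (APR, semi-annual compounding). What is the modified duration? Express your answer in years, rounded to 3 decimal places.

2.839 years

Periodic yield y = 0.042. First find Macaulay duration:
  t   CF        PV=CF/(1+0.042)^t    t·PV
  1         0.50         0.4798         0.4798
  2         0.50         0.4605         0.9210
  3         0.50         0.4419         1.3258
  4         0.50         0.4241         1.6965
  5         0.50         0.4070         2.0352
  6       100.50        78.5163       471.0977
  Σ                     80.7297       477.5561
P = 80.7297; Macaulay duration = 477.5561 / 80.7297 = 5.91549 half-year periods = 2.95775 years.
Modified duration = D_Mac / (1 + y) = 2.95775 / 1.042 = 2.83853 years.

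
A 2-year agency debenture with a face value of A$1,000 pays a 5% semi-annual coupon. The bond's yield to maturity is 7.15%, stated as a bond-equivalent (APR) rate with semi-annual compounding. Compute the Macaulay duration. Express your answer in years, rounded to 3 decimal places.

Periodic yield y = 0.03575. Discount each cash flow and weight by its period:
  t   CF        PV=CF/(1+0.03575)^t    t·PV
  1        25.00        24.1371        24.1371
  2        25.00        23.3040        46.6080
  3        25.00        22.4996        67.4989
  4     1,025.00       890.6439     3,562.5756
  Σ                    960.5846     3,700.8195
Price P = Σ PV = 960.5846.
Macaulay duration = Σ(t·PV) / P = 3,700.8195 / 960.5846 = 3.85267 half-year periods.
In years: 3.85267 / 2 = 1.92634 years.

1.926 years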